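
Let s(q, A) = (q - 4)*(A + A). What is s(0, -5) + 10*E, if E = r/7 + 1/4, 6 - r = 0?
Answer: 715/14 ≈ 51.071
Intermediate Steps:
r = 6 (r = 6 - 1*0 = 6 + 0 = 6)
s(q, A) = 2*A*(-4 + q) (s(q, A) = (-4 + q)*(2*A) = 2*A*(-4 + q))
E = 31/28 (E = 6/7 + 1/4 = 6*(⅐) + 1*(¼) = 6/7 + ¼ = 31/28 ≈ 1.1071)
s(0, -5) + 10*E = 2*(-5)*(-4 + 0) + 10*(31/28) = 2*(-5)*(-4) + 155/14 = 40 + 155/14 = 715/14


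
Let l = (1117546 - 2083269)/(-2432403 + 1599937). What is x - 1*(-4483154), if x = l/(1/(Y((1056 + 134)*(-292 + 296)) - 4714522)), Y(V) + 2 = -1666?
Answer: -411229938803/416233 ≈ -9.8798e+5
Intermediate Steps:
Y(V) = -1668 (Y(V) = -2 - 1666 = -1668)
l = 965723/832466 (l = -965723/(-832466) = -965723*(-1/832466) = 965723/832466 ≈ 1.1601)
x = -2277266577685/416233 (x = 965723/(832466*(1/(-1668 - 4714522))) = 965723/(832466*(1/(-4716190))) = 965723/(832466*(-1/4716190)) = (965723/832466)*(-4716190) = -2277266577685/416233 ≈ -5.4711e+6)
x - 1*(-4483154) = -2277266577685/416233 - 1*(-4483154) = -2277266577685/416233 + 4483154 = -411229938803/416233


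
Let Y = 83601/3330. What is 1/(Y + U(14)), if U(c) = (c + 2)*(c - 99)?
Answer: -370/493911 ≈ -0.00074912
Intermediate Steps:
Y = 9289/370 (Y = 83601*(1/3330) = 9289/370 ≈ 25.105)
U(c) = (-99 + c)*(2 + c) (U(c) = (2 + c)*(-99 + c) = (-99 + c)*(2 + c))
1/(Y + U(14)) = 1/(9289/370 + (-198 + 14**2 - 97*14)) = 1/(9289/370 + (-198 + 196 - 1358)) = 1/(9289/370 - 1360) = 1/(-493911/370) = -370/493911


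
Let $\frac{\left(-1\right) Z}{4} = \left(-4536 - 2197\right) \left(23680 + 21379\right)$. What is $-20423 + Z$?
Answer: $1213508565$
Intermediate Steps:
$Z = 1213528988$ ($Z = - 4 \left(-4536 - 2197\right) \left(23680 + 21379\right) = - 4 \left(\left(-6733\right) 45059\right) = \left(-4\right) \left(-303382247\right) = 1213528988$)
$-20423 + Z = -20423 + 1213528988 = 1213508565$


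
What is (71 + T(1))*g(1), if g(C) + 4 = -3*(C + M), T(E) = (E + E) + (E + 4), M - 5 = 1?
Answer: -1950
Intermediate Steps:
M = 6 (M = 5 + 1 = 6)
T(E) = 4 + 3*E (T(E) = 2*E + (4 + E) = 4 + 3*E)
g(C) = -22 - 3*C (g(C) = -4 - 3*(C + 6) = -4 - 3*(6 + C) = -4 + (-18 - 3*C) = -22 - 3*C)
(71 + T(1))*g(1) = (71 + (4 + 3*1))*(-22 - 3*1) = (71 + (4 + 3))*(-22 - 3) = (71 + 7)*(-25) = 78*(-25) = -1950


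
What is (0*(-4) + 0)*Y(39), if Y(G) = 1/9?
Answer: 0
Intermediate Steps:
Y(G) = ⅑
(0*(-4) + 0)*Y(39) = (0*(-4) + 0)*(⅑) = (0 + 0)*(⅑) = 0*(⅑) = 0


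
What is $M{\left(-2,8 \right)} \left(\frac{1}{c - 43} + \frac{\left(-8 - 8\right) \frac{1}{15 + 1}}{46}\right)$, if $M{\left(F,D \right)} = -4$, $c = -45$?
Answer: $\frac{67}{506} \approx 0.13241$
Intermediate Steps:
$M{\left(-2,8 \right)} \left(\frac{1}{c - 43} + \frac{\left(-8 - 8\right) \frac{1}{15 + 1}}{46}\right) = - 4 \left(\frac{1}{-45 - 43} + \frac{\left(-8 - 8\right) \frac{1}{15 + 1}}{46}\right) = - 4 \left(\frac{1}{-88} + - \frac{16}{16} \cdot \frac{1}{46}\right) = - 4 \left(- \frac{1}{88} + \left(-16\right) \frac{1}{16} \cdot \frac{1}{46}\right) = - 4 \left(- \frac{1}{88} - \frac{1}{46}\right) = \left(-4\right) \left(- \frac{67}{2024}\right) = \frac{67}{506}$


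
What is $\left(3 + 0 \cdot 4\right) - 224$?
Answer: $-221$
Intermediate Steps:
$\left(3 + 0 \cdot 4\right) - 224 = \left(3 + 0\right) - 224 = 3 - 224 = -221$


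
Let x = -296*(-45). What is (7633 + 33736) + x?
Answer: 54689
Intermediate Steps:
x = 13320
(7633 + 33736) + x = (7633 + 33736) + 13320 = 41369 + 13320 = 54689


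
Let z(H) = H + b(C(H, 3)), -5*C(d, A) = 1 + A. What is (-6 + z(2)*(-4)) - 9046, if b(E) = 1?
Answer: -9064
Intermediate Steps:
C(d, A) = -⅕ - A/5 (C(d, A) = -(1 + A)/5 = -⅕ - A/5)
z(H) = 1 + H (z(H) = H + 1 = 1 + H)
(-6 + z(2)*(-4)) - 9046 = (-6 + (1 + 2)*(-4)) - 9046 = (-6 + 3*(-4)) - 9046 = (-6 - 12) - 9046 = -18 - 9046 = -9064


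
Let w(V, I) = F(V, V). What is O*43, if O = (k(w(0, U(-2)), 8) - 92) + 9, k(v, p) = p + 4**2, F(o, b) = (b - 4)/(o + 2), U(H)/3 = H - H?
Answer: -2537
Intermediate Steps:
U(H) = 0 (U(H) = 3*(H - H) = 3*0 = 0)
F(o, b) = (-4 + b)/(2 + o)
w(V, I) = (-4 + V)/(2 + V)
k(v, p) = 16 + p (k(v, p) = p + 16 = 16 + p)
O = -59 (O = ((16 + 8) - 92) + 9 = (24 - 92) + 9 = -68 + 9 = -59)
O*43 = -59*43 = -2537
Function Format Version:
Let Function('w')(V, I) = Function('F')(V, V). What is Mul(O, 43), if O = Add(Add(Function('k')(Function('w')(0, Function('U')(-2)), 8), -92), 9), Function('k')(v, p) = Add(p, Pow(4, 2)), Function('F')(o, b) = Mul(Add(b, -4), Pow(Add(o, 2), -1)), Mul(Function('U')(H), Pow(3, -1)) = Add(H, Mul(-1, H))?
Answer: -2537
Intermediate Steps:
Function('U')(H) = 0 (Function('U')(H) = Mul(3, Add(H, Mul(-1, H))) = Mul(3, 0) = 0)
Function('F')(o, b) = Mul(Pow(Add(2, o), -1), Add(-4, b)) (Function('F')(o, b) = Mul(Add(-4, b), Pow(Add(2, o), -1)) = Mul(Pow(Add(2, o), -1), Add(-4, b)))
Function('w')(V, I) = Mul(Pow(Add(2, V), -1), Add(-4, V))
Function('k')(v, p) = Add(16, p) (Function('k')(v, p) = Add(p, 16) = Add(16, p))
O = -59 (O = Add(Add(Add(16, 8), -92), 9) = Add(Add(24, -92), 9) = Add(-68, 9) = -59)
Mul(O, 43) = Mul(-59, 43) = -2537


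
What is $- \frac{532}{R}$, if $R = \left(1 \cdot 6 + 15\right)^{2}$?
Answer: $- \frac{76}{63} \approx -1.2063$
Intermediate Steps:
$R = 441$ ($R = \left(6 + 15\right)^{2} = 21^{2} = 441$)
$- \frac{532}{R} = - \frac{532}{441} = \left(-532\right) \frac{1}{441} = - \frac{76}{63}$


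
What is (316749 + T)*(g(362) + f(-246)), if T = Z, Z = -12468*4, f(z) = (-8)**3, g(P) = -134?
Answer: -172402542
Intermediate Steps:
f(z) = -512
Z = -49872
T = -49872
(316749 + T)*(g(362) + f(-246)) = (316749 - 49872)*(-134 - 512) = 266877*(-646) = -172402542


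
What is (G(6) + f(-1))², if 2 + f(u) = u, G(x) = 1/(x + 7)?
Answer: 1444/169 ≈ 8.5444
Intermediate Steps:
G(x) = 1/(7 + x)
f(u) = -2 + u
(G(6) + f(-1))² = (1/(7 + 6) + (-2 - 1))² = (1/13 - 3)² = (-38/13)² = 1444/169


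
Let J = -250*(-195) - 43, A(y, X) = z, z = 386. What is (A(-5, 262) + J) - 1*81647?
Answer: -32554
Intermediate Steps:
A(y, X) = 386
J = 48707 (J = 48750 - 43 = 48707)
(A(-5, 262) + J) - 1*81647 = (386 + 48707) - 1*81647 = 49093 - 81647 = -32554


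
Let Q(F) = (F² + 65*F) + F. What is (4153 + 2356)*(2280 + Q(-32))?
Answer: 7758728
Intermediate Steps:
Q(F) = F² + 66*F
(4153 + 2356)*(2280 + Q(-32)) = (4153 + 2356)*(2280 - 32*(66 - 32)) = 6509*(2280 - 32*34) = 6509*(2280 - 1088) = 6509*1192 = 7758728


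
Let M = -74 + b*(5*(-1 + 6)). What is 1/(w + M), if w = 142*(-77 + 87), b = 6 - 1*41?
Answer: 1/471 ≈ 0.0021231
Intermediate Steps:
b = -35 (b = 6 - 41 = -35)
M = -949 (M = -74 - 175*(-1 + 6) = -74 - 175*5 = -74 - 35*25 = -74 - 875 = -949)
w = 1420 (w = 142*10 = 1420)
1/(w + M) = 1/(1420 - 949) = 1/471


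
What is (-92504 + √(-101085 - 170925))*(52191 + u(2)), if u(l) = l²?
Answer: -4828246280 + 52195*I*√272010 ≈ -4.8283e+9 + 2.7222e+7*I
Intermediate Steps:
(-92504 + √(-101085 - 170925))*(52191 + u(2)) = (-92504 + √(-101085 - 170925))*(52191 + 2²) = (-92504 + √(-272010))*(52191 + 4) = (-92504 + I*√272010)*52195 = -4828246280 + 52195*I*√272010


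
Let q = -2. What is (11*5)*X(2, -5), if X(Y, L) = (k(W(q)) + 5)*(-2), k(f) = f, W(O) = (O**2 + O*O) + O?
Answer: -1210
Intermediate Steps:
W(O) = O + 2*O**2 (W(O) = (O**2 + O**2) + O = 2*O**2 + O = O + 2*O**2)
X(Y, L) = -22 (X(Y, L) = (-2*(1 + 2*(-2)) + 5)*(-2) = (-2*(1 - 4) + 5)*(-2) = (-2*(-3) + 5)*(-2) = (6 + 5)*(-2) = 11*(-2) = -22)
(11*5)*X(2, -5) = (11*5)*(-22) = 55*(-22) = -1210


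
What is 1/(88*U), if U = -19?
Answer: -1/1672 ≈ -0.00059809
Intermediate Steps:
1/(88*U) = 1/(88*(-19)) = 1/(-1672) = -1/1672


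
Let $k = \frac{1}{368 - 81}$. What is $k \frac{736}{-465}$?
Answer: $- \frac{736}{133455} \approx -0.005515$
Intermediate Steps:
$k = \frac{1}{287} \approx 0.0034843$
$k \frac{736}{-465} = \frac{736 \frac{1}{-465}}{287} = \frac{736 \left(- \frac{1}{465}\right)}{287} = \frac{1}{287} \left(- \frac{736}{465}\right) = - \frac{736}{133455}$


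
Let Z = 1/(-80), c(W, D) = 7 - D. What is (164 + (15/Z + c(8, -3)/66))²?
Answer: 1168477489/1089 ≈ 1.0730e+6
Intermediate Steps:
Z = -1/80 ≈ -0.012500
(164 + (15/Z + c(8, -3)/66))² = (164 + (15/(-1/80) + (7 - 1*(-3))/66))² = (164 + (15*(-80) + (7 + 3)*(1/66)))² = (164 + (-1200 + 10*(1/66)))² = (164 + (-1200 + 5/33))² = (164 - 39595/33)² = (-34183/33)² = 1168477489/1089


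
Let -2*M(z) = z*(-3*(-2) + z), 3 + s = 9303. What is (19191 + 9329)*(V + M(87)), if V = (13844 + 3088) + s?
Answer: 632758980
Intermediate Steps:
s = 9300 (s = -3 + 9303 = 9300)
V = 26232 (V = (13844 + 3088) + 9300 = 16932 + 9300 = 26232)
M(z) = -z*(6 + z)/2 (M(z) = -z*(-3*(-2) + z)/2 = -z*(6 + z)/2)
(19191 + 9329)*(V + M(87)) = (19191 + 9329)*(26232 - ½*87*(6 + 87)) = 28520*(26232 - ½*87*93) = 28520*(26232 - 8091/2) = 28520*(44373/2) = 632758980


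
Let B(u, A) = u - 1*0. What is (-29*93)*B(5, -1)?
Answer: -13485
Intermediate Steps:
B(u, A) = u (B(u, A) = u + 0 = u)
(-29*93)*B(5, -1) = -29*93*5 = -2697*5 = -13485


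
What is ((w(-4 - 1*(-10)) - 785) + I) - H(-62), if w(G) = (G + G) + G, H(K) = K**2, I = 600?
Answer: -4011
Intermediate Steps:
w(G) = 3*G (w(G) = 2*G + G = 3*G)
((w(-4 - 1*(-10)) - 785) + I) - H(-62) = ((3*(-4 - 1*(-10)) - 785) + 600) - 1*(-62)**2 = ((3*(-4 + 10) - 785) + 600) - 1*3844 = ((3*6 - 785) + 600) - 3844 = ((18 - 785) + 600) - 3844 = (-767 + 600) - 3844 = -167 - 3844 = -4011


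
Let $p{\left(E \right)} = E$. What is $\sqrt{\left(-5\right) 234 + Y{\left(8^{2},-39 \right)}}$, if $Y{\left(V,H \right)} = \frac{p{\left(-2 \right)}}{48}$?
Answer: $\frac{i \sqrt{168486}}{12} \approx 34.206 i$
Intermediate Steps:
$Y{\left(V,H \right)} = - \frac{1}{24}$ ($Y{\left(V,H \right)} = - \frac{2}{48} = \left(-2\right) \frac{1}{48} = - \frac{1}{24}$)
$\sqrt{\left(-5\right) 234 + Y{\left(8^{2},-39 \right)}} = \sqrt{\left(-5\right) 234 - \frac{1}{24}} = \sqrt{-1170 - \frac{1}{24}} = \sqrt{- \frac{28081}{24}} = \frac{i \sqrt{168486}}{12}$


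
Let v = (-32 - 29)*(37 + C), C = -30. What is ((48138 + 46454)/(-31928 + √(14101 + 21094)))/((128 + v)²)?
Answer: -232317952/7010152398353 - 94592*√35195/91131981178589 ≈ -3.3335e-5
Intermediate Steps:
v = -427 (v = (-32 - 29)*(37 - 30) = -61*7 = -427)
((48138 + 46454)/(-31928 + √(14101 + 21094)))/((128 + v)²) = ((48138 + 46454)/(-31928 + √(14101 + 21094)))/((128 - 427)²) = (94592/(-31928 + √35195))/((-299)²) = (94592/(-31928 + √35195))/89401 = (94592/(-31928 + √35195))*(1/89401) = 94592/(89401*(-31928 + √35195))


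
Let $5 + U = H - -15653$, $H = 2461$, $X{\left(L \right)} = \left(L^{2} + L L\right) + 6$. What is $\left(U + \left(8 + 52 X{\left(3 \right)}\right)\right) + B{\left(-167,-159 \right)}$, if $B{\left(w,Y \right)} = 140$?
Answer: $19505$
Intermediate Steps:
$X{\left(L \right)} = 6 + 2 L^{2}$ ($X{\left(L \right)} = \left(L^{2} + L^{2}\right) + 6 = 2 L^{2} + 6 = 6 + 2 L^{2}$)
$U = 18109$ ($U = -5 + \left(2461 - -15653\right) = -5 + \left(2461 + 15653\right) = -5 + 18114 = 18109$)
$\left(U + \left(8 + 52 X{\left(3 \right)}\right)\right) + B{\left(-167,-159 \right)} = \left(18109 + \left(8 + 52 \left(6 + 2 \cdot 3^{2}\right)\right)\right) + 140 = \left(18109 + \left(8 + 52 \left(6 + 2 \cdot 9\right)\right)\right) + 140 = \left(18109 + \left(8 + 52 \left(6 + 18\right)\right)\right) + 140 = \left(18109 + \left(8 + 52 \cdot 24\right)\right) + 140 = \left(18109 + \left(8 + 1248\right)\right) + 140 = \left(18109 + 1256\right) + 140 = 19365 + 140 = 19505$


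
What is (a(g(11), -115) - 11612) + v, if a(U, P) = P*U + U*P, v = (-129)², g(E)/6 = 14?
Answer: -14291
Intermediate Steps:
g(E) = 84 (g(E) = 6*14 = 84)
v = 16641
a(U, P) = 2*P*U (a(U, P) = P*U + P*U = 2*P*U)
(a(g(11), -115) - 11612) + v = (2*(-115)*84 - 11612) + 16641 = (-19320 - 11612) + 16641 = -30932 + 16641 = -14291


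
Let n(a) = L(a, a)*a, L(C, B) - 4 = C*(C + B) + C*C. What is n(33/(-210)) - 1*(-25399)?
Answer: 8711637407/343000 ≈ 25398.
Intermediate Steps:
L(C, B) = 4 + C² + C*(B + C) (L(C, B) = 4 + (C*(C + B) + C*C) = 4 + (C*(B + C) + C²) = 4 + (C² + C*(B + C)) = 4 + C² + C*(B + C))
n(a) = a*(4 + 3*a²) (n(a) = (4 + 2*a² + a*a)*a = (4 + 2*a² + a²)*a = (4 + 3*a²)*a = a*(4 + 3*a²))
n(33/(-210)) - 1*(-25399) = (33/(-210))*(4 + 3*(33/(-210))²) - 1*(-25399) = (33*(-1/210))*(4 + 3*(33*(-1/210))²) + 25399 = -11*(4 + 3*(-11/70)²)/70 + 25399 = -11*(4 + 3*(121/4900))/70 + 25399 = -11*(4 + 363/4900)/70 + 25399 = -11/70*19963/4900 + 25399 = -219593/343000 + 25399 = 8711637407/343000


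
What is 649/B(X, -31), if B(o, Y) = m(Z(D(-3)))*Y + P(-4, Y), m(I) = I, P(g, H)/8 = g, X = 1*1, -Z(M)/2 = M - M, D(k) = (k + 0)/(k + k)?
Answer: -649/32 ≈ -20.281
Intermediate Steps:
D(k) = ½ (D(k) = k/((2*k)) = k*(1/(2*k)) = ½)
Z(M) = 0 (Z(M) = -2*(M - M) = -2*0 = 0)
X = 1
P(g, H) = 8*g
B(o, Y) = -32 (B(o, Y) = 0*Y + 8*(-4) = 0 - 32 = -32)
649/B(X, -31) = 649/(-32) = 649*(-1/32) = -649/32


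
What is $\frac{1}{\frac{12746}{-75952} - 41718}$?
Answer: $- \frac{37976}{1584289141} \approx -2.397 \cdot 10^{-5}$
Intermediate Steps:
$\frac{1}{\frac{12746}{-75952} - 41718} = \frac{1}{12746 \left(- \frac{1}{75952}\right) - 41718} = \frac{1}{- \frac{6373}{37976} - 41718} = \frac{1}{- \frac{1584289141}{37976}} = - \frac{37976}{1584289141}$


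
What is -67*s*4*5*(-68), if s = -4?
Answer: -364480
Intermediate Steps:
-67*s*4*5*(-68) = -67*(-4*4)*5*(-68) = -(-1072)*5*(-68) = -67*(-80)*(-68) = 5360*(-68) = -364480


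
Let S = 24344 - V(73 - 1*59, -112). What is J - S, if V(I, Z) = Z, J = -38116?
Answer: -62572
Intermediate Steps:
S = 24456 (S = 24344 - 1*(-112) = 24344 + 112 = 24456)
J - S = -38116 - 1*24456 = -38116 - 24456 = -62572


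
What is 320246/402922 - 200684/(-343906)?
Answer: 47748629881/34641823333 ≈ 1.3784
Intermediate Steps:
320246/402922 - 200684/(-343906) = 320246*(1/402922) - 200684*(-1/343906) = 160123/201461 + 100342/171953 = 47748629881/34641823333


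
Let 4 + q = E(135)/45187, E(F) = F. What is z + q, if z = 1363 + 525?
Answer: 85132443/45187 ≈ 1884.0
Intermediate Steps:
q = -180613/45187 (q = -4 + 135/45187 = -180613/45187 ≈ -3.9970)
z = 1888
z + q = 1888 - 180613/45187 = 85132443/45187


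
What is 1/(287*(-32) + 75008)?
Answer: 1/65824 ≈ 1.5192e-5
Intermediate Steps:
1/(287*(-32) + 75008) = 1/(-9184 + 75008) = 1/65824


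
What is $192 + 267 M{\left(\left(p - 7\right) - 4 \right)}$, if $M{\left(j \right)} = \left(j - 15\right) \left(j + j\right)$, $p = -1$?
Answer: $173208$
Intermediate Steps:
$M{\left(j \right)} = 2 j \left(-15 + j\right)$ ($M{\left(j \right)} = \left(-15 + j\right) 2 j = 2 j \left(-15 + j\right)$)
$192 + 267 M{\left(\left(p - 7\right) - 4 \right)} = 192 + 267 \cdot 2 \left(\left(-1 - 7\right) - 4\right) \left(-15 - 12\right) = 192 + 267 \cdot 2 \left(-8 - 4\right) \left(-15 - 12\right) = 192 + 267 \cdot 2 \left(-12\right) \left(-15 - 12\right) = 192 + 267 \cdot 2 \left(-12\right) \left(-27\right) = 192 + 267 \cdot 648 = 192 + 173016 = 173208$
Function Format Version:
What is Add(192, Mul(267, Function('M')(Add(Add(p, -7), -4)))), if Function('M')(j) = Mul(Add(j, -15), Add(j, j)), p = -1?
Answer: 173208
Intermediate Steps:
Function('M')(j) = Mul(2, j, Add(-15, j)) (Function('M')(j) = Mul(Add(-15, j), Mul(2, j)) = Mul(2, j, Add(-15, j)))
Add(192, Mul(267, Function('M')(Add(Add(p, -7), -4)))) = Add(192, Mul(267, Mul(2, Add(Add(-1, -7), -4), Add(-15, Add(Add(-1, -7), -4))))) = Add(192, Mul(267, Mul(2, Add(-8, -4), Add(-15, Add(-8, -4))))) = Add(192, Mul(267, Mul(2, -12, Add(-15, -12)))) = Add(192, Mul(267, Mul(2, -12, -27))) = Add(192, Mul(267, 648)) = Add(192, 173016) = 173208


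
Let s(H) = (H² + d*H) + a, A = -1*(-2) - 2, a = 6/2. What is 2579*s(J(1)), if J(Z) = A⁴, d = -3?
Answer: 7737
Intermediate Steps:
a = 3 (a = 6*(½) = 3)
A = 0 (A = 2 - 2 = 0)
J(Z) = 0 (J(Z) = 0⁴ = 0)
s(H) = 3 + H² - 3*H (s(H) = (H² - 3*H) + 3 = 3 + H² - 3*H)
2579*s(J(1)) = 2579*(3 + 0² - 3*0) = 2579*(3 + 0 + 0) = 2579*3 = 7737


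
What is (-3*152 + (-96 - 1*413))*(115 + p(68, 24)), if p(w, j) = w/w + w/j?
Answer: -688045/6 ≈ -1.1467e+5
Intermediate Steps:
p(w, j) = 1 + w/j
(-3*152 + (-96 - 1*413))*(115 + p(68, 24)) = (-3*152 + (-96 - 1*413))*(115 + (24 + 68)/24) = (-456 + (-96 - 413))*(115 + (1/24)*92) = (-456 - 509)*(115 + 23/6) = -965*713/6 = -688045/6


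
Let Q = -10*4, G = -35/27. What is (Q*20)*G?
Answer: 28000/27 ≈ 1037.0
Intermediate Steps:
G = -35/27 (G = -35*1/27 = -35/27 ≈ -1.2963)
Q = -40
(Q*20)*G = -40*20*(-35/27) = -800*(-35/27) = 28000/27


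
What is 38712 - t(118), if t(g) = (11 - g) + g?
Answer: 38701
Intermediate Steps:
t(g) = 11
38712 - t(118) = 38712 - 1*11 = 38712 - 11 = 38701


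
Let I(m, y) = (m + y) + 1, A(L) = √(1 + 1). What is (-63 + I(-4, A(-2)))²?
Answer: (66 - √2)² ≈ 4171.3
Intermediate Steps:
A(L) = √2
I(m, y) = 1 + m + y
(-63 + I(-4, A(-2)))² = (-63 + (1 - 4 + √2))² = (-63 + (-3 + √2))² = (-66 + √2)²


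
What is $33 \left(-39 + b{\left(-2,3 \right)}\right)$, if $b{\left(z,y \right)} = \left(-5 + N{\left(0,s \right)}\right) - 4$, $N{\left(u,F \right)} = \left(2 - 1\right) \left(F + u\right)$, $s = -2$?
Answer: $-1650$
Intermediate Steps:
$N{\left(u,F \right)} = F + u$ ($N{\left(u,F \right)} = 1 \left(F + u\right) = F + u$)
$b{\left(z,y \right)} = -11$ ($b{\left(z,y \right)} = \left(-5 + \left(-2 + 0\right)\right) - 4 = \left(-5 - 2\right) - 4 = -7 - 4 = -11$)
$33 \left(-39 + b{\left(-2,3 \right)}\right) = 33 \left(-39 - 11\right) = 33 \left(-50\right) = -1650$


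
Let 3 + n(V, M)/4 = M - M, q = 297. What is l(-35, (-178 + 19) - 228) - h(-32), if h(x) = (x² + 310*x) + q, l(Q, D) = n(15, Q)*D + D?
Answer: 12856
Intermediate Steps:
n(V, M) = -12 (n(V, M) = -12 + 4*(M - M) = -12 + 4*0 = -12 + 0 = -12)
l(Q, D) = -11*D (l(Q, D) = -12*D + D = -11*D)
h(x) = 297 + x² + 310*x (h(x) = (x² + 310*x) + 297 = 297 + x² + 310*x)
l(-35, (-178 + 19) - 228) - h(-32) = -11*((-178 + 19) - 228) - (297 + (-32)² + 310*(-32)) = -11*(-159 - 228) - (297 + 1024 - 9920) = -11*(-387) - 1*(-8599) = 4257 + 8599 = 12856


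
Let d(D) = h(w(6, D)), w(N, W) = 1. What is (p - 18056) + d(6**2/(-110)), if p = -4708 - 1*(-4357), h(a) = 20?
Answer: -18387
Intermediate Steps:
d(D) = 20
p = -351 (p = -4708 + 4357 = -351)
(p - 18056) + d(6**2/(-110)) = (-351 - 18056) + 20 = -18407 + 20 = -18387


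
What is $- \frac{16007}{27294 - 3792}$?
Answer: $- \frac{16007}{23502} \approx -0.68109$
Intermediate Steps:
$- \frac{16007}{27294 - 3792} = - \frac{16007}{23502}$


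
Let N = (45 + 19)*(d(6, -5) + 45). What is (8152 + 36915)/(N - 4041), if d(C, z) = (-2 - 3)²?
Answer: 45067/439 ≈ 102.66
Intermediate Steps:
d(C, z) = 25 (d(C, z) = (-5)² = 25)
N = 4480 (N = (45 + 19)*(25 + 45) = 64*70 = 4480)
(8152 + 36915)/(N - 4041) = (8152 + 36915)/(4480 - 4041) = 45067/439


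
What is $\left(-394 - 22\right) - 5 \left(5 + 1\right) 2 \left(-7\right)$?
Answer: $-174720$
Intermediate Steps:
$\left(-394 - 22\right) - 5 \left(5 + 1\right) 2 \left(-7\right) = - 416 \left(-5\right) 6 \cdot 2 \left(-7\right) = - 416 \left(-30\right) 2 \left(-7\right) = - 416 \left(\left(-60\right) \left(-7\right)\right) = \left(-416\right) 420 = -174720$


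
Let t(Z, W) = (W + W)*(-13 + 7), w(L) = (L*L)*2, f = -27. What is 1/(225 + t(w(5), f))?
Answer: 1/549 ≈ 0.0018215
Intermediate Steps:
w(L) = 2*L² (w(L) = L²*2 = 2*L²)
t(Z, W) = -12*W (t(Z, W) = (2*W)*(-6) = -12*W)
1/(225 + t(w(5), f)) = 1/(225 - 12*(-27)) = 1/(225 + 324) = 1/549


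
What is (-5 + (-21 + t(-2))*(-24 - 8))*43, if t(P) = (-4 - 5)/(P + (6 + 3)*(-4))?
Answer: 538747/19 ≈ 28355.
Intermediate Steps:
t(P) = -9/(-36 + P) (t(P) = -9/(P + 9*(-4)) = -9/(P - 36) = -9/(-36 + P))
(-5 + (-21 + t(-2))*(-24 - 8))*43 = (-5 + (-21 - 9/(-36 - 2))*(-24 - 8))*43 = (-5 + (-21 - 9/(-38))*(-32))*43 = (-5 + (-21 - 9*(-1/38))*(-32))*43 = (-5 + (-21 + 9/38)*(-32))*43 = (-5 - 789/38*(-32))*43 = (-5 + 12624/19)*43 = (12529/19)*43 = 538747/19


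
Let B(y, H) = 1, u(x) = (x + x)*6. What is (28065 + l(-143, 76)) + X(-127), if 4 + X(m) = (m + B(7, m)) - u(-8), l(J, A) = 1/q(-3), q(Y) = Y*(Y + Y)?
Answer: 504559/18 ≈ 28031.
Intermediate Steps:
u(x) = 12*x (u(x) = (2*x)*6 = 12*x)
q(Y) = 2*Y**2 (q(Y) = Y*(2*Y) = 2*Y**2)
l(J, A) = 1/18 (l(J, A) = 1/(2*(-3)**2) = 1/(2*9) = 1/18)
X(m) = 93 + m (X(m) = -4 + ((m + 1) - 12*(-8)) = -4 + ((1 + m) - 1*(-96)) = -4 + ((1 + m) + 96) = -4 + (97 + m) = 93 + m)
(28065 + l(-143, 76)) + X(-127) = (28065 + 1/18) + (93 - 127) = 505171/18 - 34 = 504559/18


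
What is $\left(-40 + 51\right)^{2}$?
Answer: $121$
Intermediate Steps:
$\left(-40 + 51\right)^{2} = 11^{2} = 121$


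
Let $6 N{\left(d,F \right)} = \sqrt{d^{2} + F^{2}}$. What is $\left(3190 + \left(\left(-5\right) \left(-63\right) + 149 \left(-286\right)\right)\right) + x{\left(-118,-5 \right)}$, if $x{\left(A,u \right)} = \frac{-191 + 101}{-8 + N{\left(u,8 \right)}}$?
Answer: $- \frac{17320103}{443} + \frac{108 \sqrt{89}}{443} \approx -39095.0$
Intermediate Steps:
$N{\left(d,F \right)} = \frac{\sqrt{F^{2} + d^{2}}}{6}$ ($N{\left(d,F \right)} = \frac{\sqrt{d^{2} + F^{2}}}{6} = \frac{\sqrt{F^{2} + d^{2}}}{6}$)
$x{\left(A,u \right)} = - \frac{90}{-8 + \frac{\sqrt{64 + u^{2}}}{6}}$ ($x{\left(A,u \right)} = \frac{-191 + 101}{-8 + \frac{\sqrt{8^{2} + u^{2}}}{6}} = - \frac{90}{-8 + \frac{\sqrt{64 + u^{2}}}{6}}$)
$\left(3190 + \left(\left(-5\right) \left(-63\right) + 149 \left(-286\right)\right)\right) + x{\left(-118,-5 \right)} = \left(3190 + \left(\left(-5\right) \left(-63\right) + 149 \left(-286\right)\right)\right) - \frac{540}{-48 + \sqrt{64 + \left(-5\right)^{2}}} = \left(3190 + \left(315 - 42614\right)\right) - \frac{540}{-48 + \sqrt{64 + 25}} = \left(3190 - 42299\right) - \frac{540}{-48 + \sqrt{89}} = -39109 - \frac{540}{-48 + \sqrt{89}}$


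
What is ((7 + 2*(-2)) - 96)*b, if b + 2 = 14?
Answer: -1116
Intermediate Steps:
b = 12 (b = -2 + 14 = 12)
((7 + 2*(-2)) - 96)*b = ((7 + 2*(-2)) - 96)*12 = ((7 - 4) - 96)*12 = (3 - 96)*12 = -93*12 = -1116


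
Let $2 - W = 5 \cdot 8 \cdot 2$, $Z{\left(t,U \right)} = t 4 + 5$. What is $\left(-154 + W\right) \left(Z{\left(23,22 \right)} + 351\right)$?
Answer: $-103936$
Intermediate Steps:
$Z{\left(t,U \right)} = 5 + 4 t$ ($Z{\left(t,U \right)} = 4 t + 5 = 5 + 4 t$)
$W = -78$ ($W = 2 - 5 \cdot 8 \cdot 2 = 2 - 40 \cdot 2 = 2 - 80 = -78$)
$\left(-154 + W\right) \left(Z{\left(23,22 \right)} + 351\right) = \left(-154 - 78\right) \left(\left(5 + 4 \cdot 23\right) + 351\right) = - 232 \left(\left(5 + 92\right) + 351\right) = - 232 \left(97 + 351\right) = \left(-232\right) 448 = -103936$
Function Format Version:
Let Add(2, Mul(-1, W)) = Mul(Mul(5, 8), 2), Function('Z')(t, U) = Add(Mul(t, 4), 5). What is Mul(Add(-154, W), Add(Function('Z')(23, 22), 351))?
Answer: -103936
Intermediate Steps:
Function('Z')(t, U) = Add(5, Mul(4, t)) (Function('Z')(t, U) = Add(Mul(4, t), 5) = Add(5, Mul(4, t)))
W = -78 (W = Add(2, Mul(-1, Mul(Mul(5, 8), 2))) = Add(2, Mul(-1, Mul(40, 2))) = Add(2, Mul(-1, 80)) = Add(2, -80) = -78)
Mul(Add(-154, W), Add(Function('Z')(23, 22), 351)) = Mul(Add(-154, -78), Add(Add(5, Mul(4, 23)), 351)) = Mul(-232, Add(Add(5, 92), 351)) = Mul(-232, Add(97, 351)) = Mul(-232, 448) = -103936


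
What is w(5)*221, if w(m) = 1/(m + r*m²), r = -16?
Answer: -221/395 ≈ -0.55949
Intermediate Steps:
w(m) = 1/(m - 16*m²)
w(5)*221 = (1/(5*(1 - 16*5)))*221 = (1/(5*(1 - 80)))*221 = ((⅕)/(-79))*221 = ((⅕)*(-1/79))*221 = -1/395*221 = -221/395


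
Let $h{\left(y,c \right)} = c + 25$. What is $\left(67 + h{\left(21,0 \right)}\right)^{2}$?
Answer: $8464$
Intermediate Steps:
$h{\left(y,c \right)} = 25 + c$
$\left(67 + h{\left(21,0 \right)}\right)^{2} = \left(67 + \left(25 + 0\right)\right)^{2} = \left(67 + 25\right)^{2} = 92^{2} = 8464$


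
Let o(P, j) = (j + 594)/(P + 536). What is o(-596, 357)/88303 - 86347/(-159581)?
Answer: 671556809/1241540180 ≈ 0.54091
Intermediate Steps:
o(P, j) = (594 + j)/(536 + P)
o(-596, 357)/88303 - 86347/(-159581) = ((594 + 357)/(536 - 596))/88303 - 86347/(-159581) = (951/(-60))*(1/88303) - 86347*(-1/159581) = -1/60*951*(1/88303) + 86347/159581 = -317/20*1/88303 + 86347/159581 = -317/1766060 + 86347/159581 = 671556809/1241540180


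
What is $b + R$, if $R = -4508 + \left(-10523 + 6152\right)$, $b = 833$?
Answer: $-8046$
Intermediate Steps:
$R = -8879$ ($R = -4508 - 4371 = -8879$)
$b + R = 833 - 8879 = -8046$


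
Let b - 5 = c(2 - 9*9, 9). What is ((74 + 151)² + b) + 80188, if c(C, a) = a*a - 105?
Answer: 130794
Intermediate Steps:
c(C, a) = -105 + a² (c(C, a) = a² - 105 = -105 + a²)
b = -19 (b = 5 + (-105 + 9²) = 5 + (-105 + 81) = 5 - 24 = -19)
((74 + 151)² + b) + 80188 = ((74 + 151)² - 19) + 80188 = (225² - 19) + 80188 = (50625 - 19) + 80188 = 50606 + 80188 = 130794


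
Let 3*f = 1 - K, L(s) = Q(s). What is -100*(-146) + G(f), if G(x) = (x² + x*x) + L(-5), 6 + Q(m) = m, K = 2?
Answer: 131303/9 ≈ 14589.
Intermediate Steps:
Q(m) = -6 + m
L(s) = -6 + s
f = -⅓ (f = (1 - 1*2)/3 = (1 - 2)/3 = (⅓)*(-1) = -⅓ ≈ -0.33333)
G(x) = -11 + 2*x² (G(x) = (x² + x*x) + (-6 - 5) = (x² + x²) - 11 = 2*x² - 11 = -11 + 2*x²)
-100*(-146) + G(f) = -100*(-146) + (-11 + 2*(-⅓)²) = 14600 + (-11 + 2*(⅑)) = 14600 + (-11 + 2/9) = 14600 - 97/9 = 131303/9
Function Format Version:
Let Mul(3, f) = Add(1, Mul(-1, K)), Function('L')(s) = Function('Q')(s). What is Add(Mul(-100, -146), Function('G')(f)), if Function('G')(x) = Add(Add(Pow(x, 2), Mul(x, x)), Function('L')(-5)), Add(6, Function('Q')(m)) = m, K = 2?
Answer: Rational(131303, 9) ≈ 14589.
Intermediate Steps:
Function('Q')(m) = Add(-6, m)
Function('L')(s) = Add(-6, s)
f = Rational(-1, 3) (f = Mul(Rational(1, 3), Add(1, Mul(-1, 2))) = Mul(Rational(1, 3), Add(1, -2)) = Mul(Rational(1, 3), -1) = Rational(-1, 3) ≈ -0.33333)
Function('G')(x) = Add(-11, Mul(2, Pow(x, 2))) (Function('G')(x) = Add(Add(Pow(x, 2), Mul(x, x)), Add(-6, -5)) = Add(Add(Pow(x, 2), Pow(x, 2)), -11) = Add(Mul(2, Pow(x, 2)), -11) = Add(-11, Mul(2, Pow(x, 2))))
Add(Mul(-100, -146), Function('G')(f)) = Add(Mul(-100, -146), Add(-11, Mul(2, Pow(Rational(-1, 3), 2)))) = Add(14600, Add(-11, Mul(2, Rational(1, 9)))) = Add(14600, Add(-11, Rational(2, 9))) = Add(14600, Rational(-97, 9)) = Rational(131303, 9)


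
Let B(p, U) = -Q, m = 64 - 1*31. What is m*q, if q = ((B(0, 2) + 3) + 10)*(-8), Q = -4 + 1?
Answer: -4224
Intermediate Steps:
Q = -3
m = 33 (m = 64 - 31 = 33)
B(p, U) = 3 (B(p, U) = -1*(-3) = 3)
q = -128 (q = ((3 + 3) + 10)*(-8) = (6 + 10)*(-8) = 16*(-8) = -128)
m*q = 33*(-128) = -4224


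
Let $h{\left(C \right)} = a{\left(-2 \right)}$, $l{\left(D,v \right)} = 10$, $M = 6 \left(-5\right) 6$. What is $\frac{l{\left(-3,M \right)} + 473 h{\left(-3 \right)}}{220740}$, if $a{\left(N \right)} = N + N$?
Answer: $- \frac{941}{110370} \approx -0.0085259$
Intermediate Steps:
$a{\left(N \right)} = 2 N$
$M = -180$ ($M = \left(-30\right) 6 = -180$)
$h{\left(C \right)} = -4$ ($h{\left(C \right)} = 2 \left(-2\right) = -4$)
$\frac{l{\left(-3,M \right)} + 473 h{\left(-3 \right)}}{220740} = \frac{10 + 473 \left(-4\right)}{220740} = \left(10 - 1892\right) \frac{1}{220740} = \left(-1882\right) \frac{1}{220740} = - \frac{941}{110370}$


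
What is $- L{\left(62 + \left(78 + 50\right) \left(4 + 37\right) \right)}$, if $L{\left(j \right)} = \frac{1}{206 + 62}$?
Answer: $- \frac{1}{268} \approx -0.0037313$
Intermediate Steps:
$L{\left(j \right)} = \frac{1}{268}$
$- L{\left(62 + \left(78 + 50\right) \left(4 + 37\right) \right)} = \left(-1\right) \frac{1}{268} = - \frac{1}{268}$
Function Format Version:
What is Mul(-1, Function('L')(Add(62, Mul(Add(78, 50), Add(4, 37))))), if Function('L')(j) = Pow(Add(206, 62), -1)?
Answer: Rational(-1, 268) ≈ -0.0037313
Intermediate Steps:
Function('L')(j) = Rational(1, 268) (Function('L')(j) = Pow(268, -1) = Rational(1, 268))
Mul(-1, Function('L')(Add(62, Mul(Add(78, 50), Add(4, 37))))) = Mul(-1, Rational(1, 268)) = Rational(-1, 268)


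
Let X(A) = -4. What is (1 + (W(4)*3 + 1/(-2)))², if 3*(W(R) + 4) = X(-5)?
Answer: 961/4 ≈ 240.25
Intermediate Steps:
W(R) = -16/3 (W(R) = -4 + (⅓)*(-4) = -4 - 4/3 = -16/3)
(1 + (W(4)*3 + 1/(-2)))² = (1 + (-16/3*3 + 1/(-2)))² = (1 + (-16 - ½))² = (1 - 33/2)² = (-31/2)² = 961/4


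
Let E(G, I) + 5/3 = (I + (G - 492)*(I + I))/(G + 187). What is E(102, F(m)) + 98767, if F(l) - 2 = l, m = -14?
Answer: 85657588/867 ≈ 98798.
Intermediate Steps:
F(l) = 2 + l
E(G, I) = -5/3 + (I + 2*I*(-492 + G))/(187 + G) (E(G, I) = -5/3 + (I + (G - 492)*(I + I))/(G + 187) = -5/3 + (I + (-492 + G)*(2*I))/(187 + G) = -5/3 + (I + 2*I*(-492 + G))/(187 + G))
E(102, F(m)) + 98767 = (-935 - 2949*(2 - 14) - 5*102 + 6*102*(2 - 14))/(3*(187 + 102)) + 98767 = (⅓)*(-935 - 2949*(-12) - 510 + 6*102*(-12))/289 + 98767 = (⅓)*(1/289)*(-935 + 35388 - 510 - 7344) + 98767 = (⅓)*(1/289)*26599 + 98767 = 26599/867 + 98767 = 85657588/867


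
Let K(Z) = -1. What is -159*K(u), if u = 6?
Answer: 159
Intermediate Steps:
-159*K(u) = -159*(-1) = 159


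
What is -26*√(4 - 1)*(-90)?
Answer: 2340*√3 ≈ 4053.0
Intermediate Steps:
-26*√(4 - 1)*(-90) = -26*√3*(-90) = 2340*√3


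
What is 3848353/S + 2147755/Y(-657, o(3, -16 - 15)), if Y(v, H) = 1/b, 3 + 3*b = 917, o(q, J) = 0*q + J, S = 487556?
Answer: 957095876361979/1462668 ≈ 6.5435e+8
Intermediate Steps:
o(q, J) = J (o(q, J) = 0 + J = J)
b = 914/3 (b = -1 + (1/3)*917 = -1 + 917/3 = 914/3 ≈ 304.67)
Y(v, H) = 3/914 (Y(v, H) = 1/(914/3) = 3/914)
3848353/S + 2147755/Y(-657, o(3, -16 - 15)) = 3848353/487556 + 2147755/(3/914) = 3848353*(1/487556) + 2147755*(914/3) = 3848353/487556 + 1963048070/3 = 957095876361979/1462668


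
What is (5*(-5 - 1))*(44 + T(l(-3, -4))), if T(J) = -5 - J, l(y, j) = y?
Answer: -1260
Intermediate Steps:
(5*(-5 - 1))*(44 + T(l(-3, -4))) = (5*(-5 - 1))*(44 + (-5 - 1*(-3))) = (5*(-6))*(44 + (-5 + 3)) = -30*(44 - 2) = -30*42 = -1260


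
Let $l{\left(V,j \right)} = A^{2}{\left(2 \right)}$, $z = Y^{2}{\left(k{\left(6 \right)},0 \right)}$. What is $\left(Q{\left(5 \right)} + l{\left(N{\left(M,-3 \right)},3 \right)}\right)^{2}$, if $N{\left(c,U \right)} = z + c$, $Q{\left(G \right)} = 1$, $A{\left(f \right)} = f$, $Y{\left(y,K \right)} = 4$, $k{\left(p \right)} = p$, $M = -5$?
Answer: $25$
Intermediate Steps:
$z = 16$ ($z = 4^{2} = 16$)
$N{\left(c,U \right)} = 16 + c$
$l{\left(V,j \right)} = 4$ ($l{\left(V,j \right)} = 2^{2} = 4$)
$\left(Q{\left(5 \right)} + l{\left(N{\left(M,-3 \right)},3 \right)}\right)^{2} = \left(1 + 4\right)^{2} = 5^{2} = 25$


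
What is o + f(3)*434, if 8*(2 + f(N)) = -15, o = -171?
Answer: -7411/4 ≈ -1852.8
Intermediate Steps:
f(N) = -31/8 (f(N) = -2 + (⅛)*(-15) = -2 - 15/8 = -31/8)
o + f(3)*434 = -171 - 31/8*434 = -171 - 6727/4 = -7411/4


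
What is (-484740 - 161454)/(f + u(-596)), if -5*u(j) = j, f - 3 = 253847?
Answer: -538495/211641 ≈ -2.5444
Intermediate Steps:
f = 253850 (f = 3 + 253847 = 253850)
u(j) = -j/5
(-484740 - 161454)/(f + u(-596)) = (-484740 - 161454)/(253850 - 1/5*(-596)) = -646194/(253850 + 596/5) = -646194/1269846/5 = -646194*5/1269846 = -538495/211641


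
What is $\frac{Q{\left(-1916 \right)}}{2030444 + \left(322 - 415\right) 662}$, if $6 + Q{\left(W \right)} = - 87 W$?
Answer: $\frac{83343}{984439} \approx 0.08466$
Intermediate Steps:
$Q{\left(W \right)} = -6 - 87 W$
$\frac{Q{\left(-1916 \right)}}{2030444 + \left(322 - 415\right) 662} = \frac{-6 - -166692}{2030444 + \left(322 - 415\right) 662} = \frac{-6 + 166692}{2030444 - 61566} = \frac{166686}{2030444 - 61566} = \frac{166686}{1968878} = 166686 \cdot \frac{1}{1968878} = \frac{83343}{984439}$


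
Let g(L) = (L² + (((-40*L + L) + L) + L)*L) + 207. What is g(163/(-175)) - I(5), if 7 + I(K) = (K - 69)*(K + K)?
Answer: 25197266/30625 ≈ 822.77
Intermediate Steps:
I(K) = -7 + 2*K*(-69 + K) (I(K) = -7 + (K - 69)*(K + K) = -7 + (-69 + K)*(2*K) = -7 + 2*K*(-69 + K))
g(L) = 207 - 36*L² (g(L) = (L² + ((-39*L + L) + L)*L) + 207 = (L² + (-38*L + L)*L) + 207 = (L² + (-37*L)*L) + 207 = (L² - 37*L²) + 207 = -36*L² + 207 = 207 - 36*L²)
g(163/(-175)) - I(5) = (207 - 36*(163/(-175))²) - (-7 - 138*5 + 2*5²) = (207 - 36*(163*(-1/175))²) - (-7 - 690 + 2*25) = (207 - 36*(-163/175)²) - (-7 - 690 + 50) = (207 - 36*26569/30625) - 1*(-647) = (207 - 956484/30625) + 647 = 5382891/30625 + 647 = 25197266/30625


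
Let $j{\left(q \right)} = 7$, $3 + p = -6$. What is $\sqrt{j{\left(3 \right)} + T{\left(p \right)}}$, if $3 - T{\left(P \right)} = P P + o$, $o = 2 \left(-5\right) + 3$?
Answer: $8 i \approx 8.0 i$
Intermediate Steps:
$p = -9$ ($p = -3 - 6 = -9$)
$o = -7$ ($o = -10 + 3 = -7$)
$T{\left(P \right)} = 10 - P^{2}$ ($T{\left(P \right)} = 3 - \left(P P - 7\right) = 3 - \left(P^{2} - 7\right) = 3 - \left(-7 + P^{2}\right) = 10 - P^{2}$)
$\sqrt{j{\left(3 \right)} + T{\left(p \right)}} = \sqrt{7 + \left(10 - \left(-9\right)^{2}\right)} = \sqrt{7 + \left(10 - 81\right)} = \sqrt{7 - 71} = \sqrt{-64} = 8 i$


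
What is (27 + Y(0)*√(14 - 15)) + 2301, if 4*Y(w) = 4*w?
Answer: 2328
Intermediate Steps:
Y(w) = w (Y(w) = (4*w)/4 = w)
(27 + Y(0)*√(14 - 15)) + 2301 = (27 + 0*√(14 - 15)) + 2301 = (27 + 0*√(-1)) + 2301 = (27 + 0*I) + 2301 = (27 + 0) + 2301 = 27 + 2301 = 2328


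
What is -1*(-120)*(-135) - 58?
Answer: -16258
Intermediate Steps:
-1*(-120)*(-135) - 58 = 120*(-135) - 58 = -16200 - 58 = -16258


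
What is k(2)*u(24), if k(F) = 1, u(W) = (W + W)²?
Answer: 2304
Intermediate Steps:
u(W) = 4*W² (u(W) = (2*W)² = 4*W²)
k(2)*u(24) = 1*(4*24²) = 1*(4*576) = 1*2304 = 2304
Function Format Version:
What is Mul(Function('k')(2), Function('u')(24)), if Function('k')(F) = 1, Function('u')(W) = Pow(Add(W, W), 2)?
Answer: 2304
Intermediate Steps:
Function('u')(W) = Mul(4, Pow(W, 2)) (Function('u')(W) = Pow(Mul(2, W), 2) = Mul(4, Pow(W, 2)))
Mul(Function('k')(2), Function('u')(24)) = Mul(1, Mul(4, Pow(24, 2))) = Mul(1, Mul(4, 576)) = Mul(1, 2304) = 2304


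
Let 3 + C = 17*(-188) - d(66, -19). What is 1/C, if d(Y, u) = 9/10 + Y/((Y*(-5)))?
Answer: -10/31997 ≈ -0.00031253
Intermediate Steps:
d(Y, u) = 7/10 (d(Y, u) = 9*(⅒) + Y/((-5*Y)) = 9/10 + Y*(-1/(5*Y)) = 9/10 - ⅕ = 7/10)
C = -31997/10 (C = -3 + (17*(-188) - 1*7/10) = -3 + (-3196 - 7/10) = -3 - 31967/10 = -31997/10 ≈ -3199.7)
1/C = 1/(-31997/10) = -10/31997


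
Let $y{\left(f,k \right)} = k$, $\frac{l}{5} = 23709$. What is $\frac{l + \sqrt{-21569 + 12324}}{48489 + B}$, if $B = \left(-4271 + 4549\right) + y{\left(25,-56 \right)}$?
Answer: $\frac{39515}{16237} + \frac{43 i \sqrt{5}}{48711} \approx 2.4336 + 0.0019739 i$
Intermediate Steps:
$l = 118545$ ($l = 5 \cdot 23709 = 118545$)
$B = 222$ ($B = \left(-4271 + 4549\right) - 56 = 278 - 56 = 222$)
$\frac{l + \sqrt{-21569 + 12324}}{48489 + B} = \frac{118545 + \sqrt{-21569 + 12324}}{48489 + 222} = \frac{118545 + \sqrt{-9245}}{48711} = \left(118545 + 43 i \sqrt{5}\right) \frac{1}{48711} = \frac{39515}{16237} + \frac{43 i \sqrt{5}}{48711}$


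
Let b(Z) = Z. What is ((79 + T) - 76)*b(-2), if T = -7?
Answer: 8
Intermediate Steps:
((79 + T) - 76)*b(-2) = ((79 - 7) - 76)*(-2) = (72 - 76)*(-2) = -4*(-2) = 8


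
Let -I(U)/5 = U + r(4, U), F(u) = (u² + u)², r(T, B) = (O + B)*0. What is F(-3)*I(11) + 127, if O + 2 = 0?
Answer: -1853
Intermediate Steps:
O = -2 (O = -2 + 0 = -2)
r(T, B) = 0 (r(T, B) = (-2 + B)*0 = 0)
F(u) = (u + u²)²
I(U) = -5*U (I(U) = -5*(U + 0) = -5*U)
F(-3)*I(11) + 127 = ((-3)²*(1 - 3)²)*(-5*11) + 127 = (9*(-2)²)*(-55) + 127 = (9*4)*(-55) + 127 = 36*(-55) + 127 = -1980 + 127 = -1853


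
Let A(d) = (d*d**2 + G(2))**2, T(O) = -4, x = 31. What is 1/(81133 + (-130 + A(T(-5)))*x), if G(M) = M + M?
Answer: 1/188703 ≈ 5.2993e-6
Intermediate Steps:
G(M) = 2*M
A(d) = (4 + d**3)**2 (A(d) = (d*d**2 + 2*2)**2 = (d**3 + 4)**2 = (4 + d**3)**2)
1/(81133 + (-130 + A(T(-5)))*x) = 1/(81133 + (-130 + (4 + (-4)**3)**2)*31) = 1/(81133 + (-130 + (4 - 64)**2)*31) = 1/(81133 + (-130 + (-60)**2)*31) = 1/(81133 + (-130 + 3600)*31) = 1/(81133 + 3470*31) = 1/(81133 + 107570) = 1/188703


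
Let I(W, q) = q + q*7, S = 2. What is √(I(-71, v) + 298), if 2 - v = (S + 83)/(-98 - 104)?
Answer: √3237454/101 ≈ 17.815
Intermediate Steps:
v = 489/202 (v = 2 - (2 + 83)/(-98 - 104) = 2 - 85/(-202) = 2 - 85*(-1)/202 = 2 - 1*(-85/202) = 2 + 85/202 = 489/202 ≈ 2.4208)
I(W, q) = 8*q (I(W, q) = q + 7*q = 8*q)
√(I(-71, v) + 298) = √(8*(489/202) + 298) = √(1956/101 + 298) = √(32054/101) = √3237454/101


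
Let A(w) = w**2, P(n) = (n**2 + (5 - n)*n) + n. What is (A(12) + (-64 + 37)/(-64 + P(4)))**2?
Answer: 33489369/1600 ≈ 20931.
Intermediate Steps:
P(n) = n + n**2 + n*(5 - n) (P(n) = (n**2 + n*(5 - n)) + n = n + n**2 + n*(5 - n))
(A(12) + (-64 + 37)/(-64 + P(4)))**2 = (12**2 + (-64 + 37)/(-64 + 6*4))**2 = (144 - 27/(-64 + 24))**2 = (144 - 27/(-40))**2 = (144 - 27*(-1/40))**2 = (144 + 27/40)**2 = (5787/40)**2 = 33489369/1600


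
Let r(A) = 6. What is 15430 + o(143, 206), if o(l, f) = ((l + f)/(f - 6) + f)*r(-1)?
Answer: 1667647/100 ≈ 16676.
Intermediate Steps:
o(l, f) = 6*f + 6*(f + l)/(-6 + f) (o(l, f) = ((l + f)/(f - 6) + f)*6 = ((f + l)/(-6 + f) + f)*6 = (f + (f + l)/(-6 + f))*6 = 6*f + 6*(f + l)/(-6 + f))
15430 + o(143, 206) = 15430 + 6*(143 + 206² - 5*206)/(-6 + 206) = 15430 + 6*(143 + 42436 - 1030)/200 = 15430 + 6*(1/200)*41549 = 15430 + 124647/100 = 1667647/100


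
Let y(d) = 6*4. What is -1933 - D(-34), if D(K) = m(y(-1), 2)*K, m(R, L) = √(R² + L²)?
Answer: -1933 + 68*√145 ≈ -1114.2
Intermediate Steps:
y(d) = 24
m(R, L) = √(L² + R²)
D(K) = 2*K*√145 (D(K) = √(2² + 24²)*K = √(4 + 576)*K = √580*K = (2*√145)*K = 2*K*√145)
-1933 - D(-34) = -1933 - 2*(-34)*√145 = -1933 - (-68)*√145 = -1933 + 68*√145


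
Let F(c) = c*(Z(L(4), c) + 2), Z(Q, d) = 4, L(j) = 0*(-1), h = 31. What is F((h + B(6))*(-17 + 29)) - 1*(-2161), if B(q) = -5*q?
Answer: 2233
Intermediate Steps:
L(j) = 0
F(c) = 6*c (F(c) = c*(4 + 2) = c*6 = 6*c)
F((h + B(6))*(-17 + 29)) - 1*(-2161) = 6*((31 - 5*6)*(-17 + 29)) - 1*(-2161) = 6*((31 - 30)*12) + 2161 = 6*(1*12) + 2161 = 6*12 + 2161 = 72 + 2161 = 2233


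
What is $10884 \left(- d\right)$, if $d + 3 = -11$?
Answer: $152376$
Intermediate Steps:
$d = -14$ ($d = -3 - 11 = -14$)
$10884 \left(- d\right) = 10884 \left(\left(-1\right) \left(-14\right)\right) = 10884 \cdot 14 = 152376$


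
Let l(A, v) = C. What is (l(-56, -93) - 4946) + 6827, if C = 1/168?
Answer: 316009/168 ≈ 1881.0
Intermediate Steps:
C = 1/168 ≈ 0.0059524
l(A, v) = 1/168
(l(-56, -93) - 4946) + 6827 = (1/168 - 4946) + 6827 = -830927/168 + 6827 = 316009/168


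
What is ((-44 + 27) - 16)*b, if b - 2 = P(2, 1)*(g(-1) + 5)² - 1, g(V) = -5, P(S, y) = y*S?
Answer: -33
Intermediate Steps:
P(S, y) = S*y
b = 1 (b = 2 + ((2*1)*(-5 + 5)² - 1) = 2 + (2*0² - 1) = 2 + (2*0 - 1) = 2 + (0 - 1) = 2 - 1 = 1)
((-44 + 27) - 16)*b = ((-44 + 27) - 16)*1 = (-17 - 16)*1 = -33*1 = -33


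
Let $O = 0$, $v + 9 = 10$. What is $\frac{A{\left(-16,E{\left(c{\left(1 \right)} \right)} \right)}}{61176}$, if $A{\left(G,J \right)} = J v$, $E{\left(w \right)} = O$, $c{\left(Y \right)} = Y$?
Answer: $0$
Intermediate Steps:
$v = 1$ ($v = -9 + 10 = 1$)
$E{\left(w \right)} = 0$
$A{\left(G,J \right)} = J$ ($A{\left(G,J \right)} = J 1 = J$)
$\frac{A{\left(-16,E{\left(c{\left(1 \right)} \right)} \right)}}{61176} = \frac{0}{61176} = 0 \cdot \frac{1}{61176} = 0$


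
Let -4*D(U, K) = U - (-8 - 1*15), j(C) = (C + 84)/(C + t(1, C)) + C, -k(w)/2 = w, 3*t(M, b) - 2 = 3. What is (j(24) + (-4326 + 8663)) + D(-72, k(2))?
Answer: 1348257/308 ≈ 4377.5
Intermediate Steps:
t(M, b) = 5/3 (t(M, b) = ⅔ + (⅓)*3 = ⅔ + 1 = 5/3)
k(w) = -2*w
j(C) = C + (84 + C)/(5/3 + C) (j(C) = (C + 84)/(C + 5/3) + C = (84 + C)/(5/3 + C) + C = C + (84 + C)/(5/3 + C))
D(U, K) = -23/4 - U/4 (D(U, K) = -(U - (-8 - 1*15))/4 = -(U - (-8 - 15))/4 = -(U - 1*(-23))/4 = -(U + 23)/4 = -(23 + U)/4 = -23/4 - U/4)
(j(24) + (-4326 + 8663)) + D(-72, k(2)) = ((252 + 3*24² + 8*24)/(5 + 3*24) + (-4326 + 8663)) + (-23/4 - ¼*(-72)) = ((252 + 3*576 + 192)/(5 + 72) + 4337) + (-23/4 + 18) = ((252 + 1728 + 192)/77 + 4337) + 49/4 = ((1/77)*2172 + 4337) + 49/4 = (2172/77 + 4337) + 49/4 = 336121/77 + 49/4 = 1348257/308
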